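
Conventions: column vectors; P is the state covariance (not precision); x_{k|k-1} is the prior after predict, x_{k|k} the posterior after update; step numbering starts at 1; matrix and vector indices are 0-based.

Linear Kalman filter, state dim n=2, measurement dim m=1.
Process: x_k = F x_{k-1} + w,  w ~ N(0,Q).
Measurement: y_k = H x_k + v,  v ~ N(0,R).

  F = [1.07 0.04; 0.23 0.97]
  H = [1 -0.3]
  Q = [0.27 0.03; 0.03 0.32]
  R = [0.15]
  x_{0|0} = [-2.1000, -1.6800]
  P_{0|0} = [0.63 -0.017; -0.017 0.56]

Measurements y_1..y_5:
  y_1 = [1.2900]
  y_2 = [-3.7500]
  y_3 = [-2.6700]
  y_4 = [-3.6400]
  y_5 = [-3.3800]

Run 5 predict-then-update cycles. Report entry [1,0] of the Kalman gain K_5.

K[1,0] = 0.1533

step 1: x^-=[-2.3142, -2.1126]  P^-=[0.9907 0.1890; 0.1890 0.8726]  S=[1.1059]  K=[0.8446; -0.0659]  nu=[2.9704]  x^+=[0.1946, -2.3082]  P^+=[0.2018 0.2505; 0.2505 0.8679]
step 2: x^-=[0.1159, -2.1942]  P^-=[0.5239 0.3756; 0.3756 1.2590]  S=[0.5618]  K=[0.7319; -0.0037]  nu=[-4.5242]  x^+=[-3.1954, -2.1774]  P^+=[0.2229 0.3771; 0.3771 1.2590]
step 3: x^-=[-3.5062, -2.8470]  P^-=[0.5595 0.5286; 0.5286 1.6847]  S=[0.5440]  K=[0.7371; 0.0427]  nu=[-0.0180]  x^+=[-3.5194, -2.8478]  P^+=[0.2640 0.5115; 0.5115 1.6837]
step 4: x^-=[-3.8797, -3.5718]  P^-=[0.6187 0.6959; 0.6959 2.1464]  S=[0.5444]  K=[0.7531; 0.0955]  nu=[-0.8319]  x^+=[-4.5062, -3.6513]  P^+=[0.3100 0.6567; 0.6567 2.1414]
step 5: x^-=[-4.9676, -4.5782]  P^-=[0.6845 0.8771; 0.8771 2.6443]  S=[0.5463]  K=[0.7714; 0.1533]  nu=[0.2142]  x^+=[-4.8024, -4.5453]  P^+=[0.3594 0.8124; 0.8124 2.6314]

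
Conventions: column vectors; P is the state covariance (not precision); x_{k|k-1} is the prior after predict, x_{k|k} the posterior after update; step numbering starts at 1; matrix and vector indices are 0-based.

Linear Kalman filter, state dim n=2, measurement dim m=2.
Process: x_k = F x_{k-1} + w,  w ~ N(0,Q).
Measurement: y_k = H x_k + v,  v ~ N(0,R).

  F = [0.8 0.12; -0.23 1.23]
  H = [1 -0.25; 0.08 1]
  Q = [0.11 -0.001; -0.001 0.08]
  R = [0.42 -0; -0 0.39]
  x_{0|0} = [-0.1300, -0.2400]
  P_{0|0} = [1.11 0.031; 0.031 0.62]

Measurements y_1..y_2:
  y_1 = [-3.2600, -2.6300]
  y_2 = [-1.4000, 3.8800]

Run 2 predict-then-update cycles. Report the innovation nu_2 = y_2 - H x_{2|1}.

innov = [0.4333, 5.4294]

step 1: x^-=[-0.1328, -0.2653]  P^-=[0.8353 -0.0841; -0.0841 1.0592]  S=[1.3635 -0.2804; -0.2804 1.4411]  K=[0.6516 0.1148; -0.1101 0.7089]  nu=[-3.1935, -2.3541]  x^+=[-2.4840, -1.5825]  P^+=[0.2793 0.0224; 0.0224 0.2747]
step 2: x^-=[-2.1771, -1.3752]  P^-=[0.2970 0.0096; 0.0096 0.4976]  S=[0.7433 -0.0912; -0.0912 0.8911]  K=[0.4060 0.0790; -0.0869 0.5504]  nu=[0.4333, 5.4294]  x^+=[-1.5721, 1.5757]  P^+=[0.1747 0.0168; 0.0168 0.2133]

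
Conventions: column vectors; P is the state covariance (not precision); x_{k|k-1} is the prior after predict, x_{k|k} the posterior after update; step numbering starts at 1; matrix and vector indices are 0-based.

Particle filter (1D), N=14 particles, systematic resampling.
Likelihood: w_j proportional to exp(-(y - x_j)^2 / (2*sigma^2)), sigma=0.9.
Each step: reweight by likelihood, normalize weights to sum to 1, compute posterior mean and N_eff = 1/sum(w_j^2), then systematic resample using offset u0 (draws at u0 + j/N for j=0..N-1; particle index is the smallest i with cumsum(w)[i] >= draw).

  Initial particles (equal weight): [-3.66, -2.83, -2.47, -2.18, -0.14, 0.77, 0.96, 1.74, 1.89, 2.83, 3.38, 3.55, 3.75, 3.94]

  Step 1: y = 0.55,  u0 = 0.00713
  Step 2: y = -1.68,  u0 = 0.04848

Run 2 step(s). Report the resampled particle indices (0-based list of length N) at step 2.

resampled_idx = [0, 0, 0, 0, 1, 1, 1, 2, 2, 2, 2, 3, 6, 9]

step 1: w=[0.0000, 0.0003, 0.0010, 0.0029, 0.2171, 0.2827, 0.2626, 0.1215, 0.0961, 0.0118, 0.0021, 0.0011, 0.0005, 0.0002]  mean=0.8701  Neff=4.5422  idx=[4, 4, 4, 5, 5, 5, 5, 6, 6, 6, 6, 7, 7, 8]
step 2: w=[0.2727, 0.2727, 0.2727, 0.0290, 0.0290, 0.0290, 0.0290, 0.0160, 0.0160, 0.0160, 0.0160, 0.0009, 0.0009, 0.0005]  mean=0.0399  Neff=4.3968  idx=[0, 0, 0, 0, 1, 1, 1, 2, 2, 2, 2, 3, 6, 9]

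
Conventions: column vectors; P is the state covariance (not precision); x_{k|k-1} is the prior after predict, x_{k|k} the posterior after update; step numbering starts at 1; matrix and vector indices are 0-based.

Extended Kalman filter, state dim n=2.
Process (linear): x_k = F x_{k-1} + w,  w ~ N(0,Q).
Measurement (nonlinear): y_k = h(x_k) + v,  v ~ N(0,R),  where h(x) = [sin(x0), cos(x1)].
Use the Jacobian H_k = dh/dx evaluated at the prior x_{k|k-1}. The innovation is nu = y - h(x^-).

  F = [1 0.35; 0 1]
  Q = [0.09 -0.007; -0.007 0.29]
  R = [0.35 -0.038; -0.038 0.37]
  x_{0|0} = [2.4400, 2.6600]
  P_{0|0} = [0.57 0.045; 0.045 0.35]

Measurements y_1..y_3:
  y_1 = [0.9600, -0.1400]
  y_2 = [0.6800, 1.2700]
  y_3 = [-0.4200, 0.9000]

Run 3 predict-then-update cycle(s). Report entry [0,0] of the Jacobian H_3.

H_jac[0,0] = -0.9770

step 1: x^-=[3.3710, 2.6600]  P^-=[0.7344 0.1605; 0.1605 0.6400]  H_jac=[-0.9738 0.0000; 0.0000 -0.4632]  S=[1.0464 0.0344; 0.0344 0.5073]  K=[-0.6801 -0.1004; -0.1304 -0.5755]  nu=[1.1874, 0.7463]  x^+=[2.4885, 2.0756]  P^+=[0.2405 0.0244; 0.0244 0.4490]
step 2: x^-=[3.2149, 2.0756]  P^-=[0.4026 0.1746; 0.1746 0.7390]  H_jac=[-0.9973 0.0000; 0.0000 -0.8753]  S=[0.7505 0.1144; 0.1144 0.9361]  K=[-0.5199 -0.0997; -0.1291 -0.6752]  nu=[0.7533, 1.7537]  x^+=[2.6485, 0.7944]  P^+=[0.1786 0.0196; 0.0196 0.2798]
step 3: x^-=[2.9265, 0.7944]  P^-=[0.3166 0.1105; 0.1105 0.5698]  H_jac=[-0.9770 0.0000; 0.0000 -0.7134]  S=[0.6522 0.0390; 0.0390 0.6600]  K=[-0.4688 -0.0917; -0.1291 -0.6083]  nu=[-0.6334, 0.1993]  x^+=[3.2052, 0.7550]  P^+=[0.1644 0.0226; 0.0226 0.3086]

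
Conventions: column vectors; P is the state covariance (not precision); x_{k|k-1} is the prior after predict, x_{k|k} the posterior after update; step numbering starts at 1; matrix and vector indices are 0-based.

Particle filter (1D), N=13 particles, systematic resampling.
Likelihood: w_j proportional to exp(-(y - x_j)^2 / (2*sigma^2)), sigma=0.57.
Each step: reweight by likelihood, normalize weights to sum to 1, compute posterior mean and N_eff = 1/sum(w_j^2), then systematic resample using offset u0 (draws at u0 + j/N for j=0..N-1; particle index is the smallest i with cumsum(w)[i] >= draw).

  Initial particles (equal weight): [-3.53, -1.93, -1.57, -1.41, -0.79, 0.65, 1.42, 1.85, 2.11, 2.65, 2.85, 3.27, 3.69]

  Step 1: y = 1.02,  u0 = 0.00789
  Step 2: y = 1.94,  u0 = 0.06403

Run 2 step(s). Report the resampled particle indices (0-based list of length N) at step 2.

step 1: w=[0.0000, 0.0000, 0.0000, 0.0001, 0.0030, 0.3806, 0.3673, 0.1627, 0.0755, 0.0079, 0.0027, 0.0002, 0.0000]  mean=1.2561  Neff=3.2051  idx=[5, 5, 5, 5, 5, 6, 6, 6, 6, 6, 7, 7, 8]
step 2: w=[0.0117, 0.0117, 0.0117, 0.0117, 0.0117, 0.0997, 0.0997, 0.0997, 0.0997, 0.0997, 0.1493, 0.1493, 0.1446]  mean=1.6032  Neff=8.6317  idx=[5, 5, 6, 7, 8, 8, 9, 10, 10, 11, 11, 12, 12]

resampled_idx = [5, 5, 6, 7, 8, 8, 9, 10, 10, 11, 11, 12, 12]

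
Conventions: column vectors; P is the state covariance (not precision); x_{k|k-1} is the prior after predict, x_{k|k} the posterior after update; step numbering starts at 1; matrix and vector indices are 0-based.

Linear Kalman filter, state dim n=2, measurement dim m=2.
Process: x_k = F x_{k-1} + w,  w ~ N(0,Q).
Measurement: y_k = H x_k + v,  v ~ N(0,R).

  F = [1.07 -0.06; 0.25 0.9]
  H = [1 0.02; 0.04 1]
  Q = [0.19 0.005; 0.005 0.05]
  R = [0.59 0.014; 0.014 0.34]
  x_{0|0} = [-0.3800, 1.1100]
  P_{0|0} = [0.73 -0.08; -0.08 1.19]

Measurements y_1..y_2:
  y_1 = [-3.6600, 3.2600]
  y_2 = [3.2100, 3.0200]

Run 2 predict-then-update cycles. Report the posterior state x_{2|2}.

step 1: x^-=[-0.4732, 0.9040]  P^-=[1.0403 0.0602; 0.0602 1.0235]  S=[1.6331 0.1363; 0.1363 1.3700]  K=[0.6368 0.0109; -0.0132 0.7502]  nu=[-3.2049, 2.3749]  x^+=[-2.4882, 2.7280]  P^+=[0.3759 -0.0024; -0.0024 0.2550]
step 2: x^-=[-2.8261, 1.8332]  P^-=[0.6216 0.0895; 0.0895 0.2789]  S=[1.2153 0.1340; 0.1340 0.6271]  K=[0.5048 0.0745; 0.0293 0.4443]  nu=[5.9994, 1.2999]  x^+=[0.2990, 2.5861]  P^+=[0.2984 0.0205; 0.0205 0.1506]

x_post = [0.2990, 2.5861]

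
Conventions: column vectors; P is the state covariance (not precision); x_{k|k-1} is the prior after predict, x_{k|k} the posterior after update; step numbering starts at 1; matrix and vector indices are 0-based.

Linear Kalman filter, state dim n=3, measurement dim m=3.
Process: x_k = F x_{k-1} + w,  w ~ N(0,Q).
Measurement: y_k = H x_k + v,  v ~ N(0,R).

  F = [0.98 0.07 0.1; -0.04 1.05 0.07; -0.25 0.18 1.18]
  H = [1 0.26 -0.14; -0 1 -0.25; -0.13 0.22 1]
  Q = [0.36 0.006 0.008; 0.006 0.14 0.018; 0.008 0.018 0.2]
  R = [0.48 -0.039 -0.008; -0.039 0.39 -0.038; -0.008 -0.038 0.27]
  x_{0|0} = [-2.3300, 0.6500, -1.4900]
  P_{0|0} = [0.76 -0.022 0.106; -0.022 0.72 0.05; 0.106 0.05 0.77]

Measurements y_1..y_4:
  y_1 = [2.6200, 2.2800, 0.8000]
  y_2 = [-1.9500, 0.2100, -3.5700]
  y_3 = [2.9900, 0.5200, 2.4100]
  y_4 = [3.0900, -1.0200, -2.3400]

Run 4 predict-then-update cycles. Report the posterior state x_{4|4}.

x_post = [2.2249, -0.1770, -1.1024]

step 1: x^-=[-2.3869, 0.6714, -1.0587]  P^-=[1.1196 0.0243 0.0432; 0.0243 0.9474 0.2869; 0.0432 0.2869 1.3037]  S=[1.6688 0.2076 -0.1676; 0.2076 1.2754 0.1139; -0.1676 0.1139 1.7521]  K=[0.6855 -0.1025 0.0169; 0.0818 0.6512 0.2464; 0.0542 -0.1099 0.7892]  nu=[4.6841, 1.3439, 1.4007]  x^+=[0.7099, 2.2750, 0.1527]  P^+=[0.3550 -0.0522 0.0606; -0.0522 0.2370 -0.0178; 0.0606 -0.0178 0.2286]
step 2: x^-=[0.8702, 2.3710, 0.4123]  P^-=[0.7088 -0.0405 0.0095; -0.0405 0.4044 0.0731; 0.0095 0.0731 0.5096]  S=[1.1971 0.0261 -0.1295; 0.0261 0.7897 -0.0018; -0.1295 -0.0018 0.8432]  K=[0.5817 -0.0736 -0.0194; 0.0573 0.4875 0.2083; 0.0335 -0.0684 0.6270]  nu=[-3.3789, -2.0580, -4.3908]  x^+=[-0.8586, 0.2594, -2.3131]  P^+=[0.2985 -0.0405 0.0406; -0.0405 0.1782 -0.0072; 0.0406 -0.0072 0.1785]
step 3: x^-=[-1.0546, 0.1448, -2.4681]  P^-=[0.6516 -0.0311 -0.0030; -0.0311 0.3399 0.0687; -0.0030 0.0687 0.4496]  S=[1.1431 0.0207 -0.1293; 0.0207 0.7237 -0.0068; -0.1293 -0.0068 0.7798]  K=[0.5611 -0.0582 -0.0287; 0.0565 0.4463 0.2024; 0.0268 -0.0556 0.6004]  nu=[3.6614, -0.2418, 4.7092]  x^+=[0.8788, 1.1970, 0.4708]  P^+=[0.2858 -0.0348 0.0348; -0.0348 0.1633 -0.0032; 0.0348 -0.0032 0.1692]
step 4: x^-=[0.9921, 1.2546, 0.5513]  P^-=[0.6389 -0.0258 -0.0065; -0.0258 0.3236 0.0688; -0.0065 0.0688 0.4400]  S=[1.1328 0.0222 -0.1298; 0.0222 0.7067 -0.0086; -0.1298 -0.0086 0.7699]  K=[0.5564 -0.0521 -0.0305; 0.0575 0.4342 0.2008; 0.0250 -0.0518 0.5959]  nu=[1.8488, -2.1368, -3.0383]  x^+=[2.2249, -0.1770, -1.1024]  P^+=[0.2825 -0.0326 0.0332; -0.0326 0.1590 -0.0020; 0.0332 -0.0020 0.1674]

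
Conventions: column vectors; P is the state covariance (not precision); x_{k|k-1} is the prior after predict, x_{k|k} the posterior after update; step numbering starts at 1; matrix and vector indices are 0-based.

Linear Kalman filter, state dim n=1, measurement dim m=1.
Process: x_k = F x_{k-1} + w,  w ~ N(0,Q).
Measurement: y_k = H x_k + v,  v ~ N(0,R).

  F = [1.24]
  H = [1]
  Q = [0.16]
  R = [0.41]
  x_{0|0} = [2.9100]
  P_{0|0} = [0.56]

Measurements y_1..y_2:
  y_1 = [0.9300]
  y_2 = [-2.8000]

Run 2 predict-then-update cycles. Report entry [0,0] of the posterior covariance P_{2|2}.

step 1: x^-=[3.6084]  P^-=[1.0211]  S=[1.4311]  K=[0.7135]  nu=[-2.6784]  x^+=[1.6974]  P^+=[0.2925]
step 2: x^-=[2.1047]  P^-=[0.6098]  S=[1.0198]  K=[0.5980]  nu=[-4.9047]  x^+=[-0.8281]  P^+=[0.2452]

P_post[0,0] = 0.2452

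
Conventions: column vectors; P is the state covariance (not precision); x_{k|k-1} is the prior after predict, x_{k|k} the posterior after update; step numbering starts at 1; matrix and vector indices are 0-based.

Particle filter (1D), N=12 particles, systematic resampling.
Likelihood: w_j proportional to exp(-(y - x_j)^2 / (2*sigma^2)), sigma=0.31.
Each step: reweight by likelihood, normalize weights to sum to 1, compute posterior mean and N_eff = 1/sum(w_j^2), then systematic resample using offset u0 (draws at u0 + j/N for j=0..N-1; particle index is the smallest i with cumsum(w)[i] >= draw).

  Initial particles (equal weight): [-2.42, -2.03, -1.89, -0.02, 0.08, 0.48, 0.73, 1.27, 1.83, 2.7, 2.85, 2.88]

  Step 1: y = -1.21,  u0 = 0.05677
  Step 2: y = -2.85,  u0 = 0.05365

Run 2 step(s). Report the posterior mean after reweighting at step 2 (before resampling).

step 1: w=[0.0040, 0.2485, 0.7409, 0.0052, 0.0014, 0.0000, 0.0000, 0.0000, 0.0000, 0.0000, 0.0000, 0.0000]  mean=-1.9144  Neff=1.6375  idx=[1, 1, 1, 2, 2, 2, 2, 2, 2, 2, 2, 2]
step 2: w=[0.1831, 0.1831, 0.1831, 0.0501, 0.0501, 0.0501, 0.0501, 0.0501, 0.0501, 0.0501, 0.0501, 0.0501]  mean=-1.9669  Neff=8.1199  idx=[0, 0, 1, 1, 2, 2, 3, 4, 6, 8, 9, 11]

post_mean = -1.9669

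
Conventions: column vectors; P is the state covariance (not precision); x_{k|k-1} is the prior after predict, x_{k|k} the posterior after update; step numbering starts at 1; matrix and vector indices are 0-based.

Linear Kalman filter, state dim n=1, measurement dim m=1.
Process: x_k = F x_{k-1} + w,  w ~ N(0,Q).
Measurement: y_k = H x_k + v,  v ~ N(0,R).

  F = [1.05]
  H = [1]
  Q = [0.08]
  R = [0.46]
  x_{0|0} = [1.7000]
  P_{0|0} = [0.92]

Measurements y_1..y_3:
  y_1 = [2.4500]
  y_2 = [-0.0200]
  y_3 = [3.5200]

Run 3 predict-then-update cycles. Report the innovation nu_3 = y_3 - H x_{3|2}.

step 1: x^-=[1.7850]  P^-=[1.0943]  S=[1.5543]  K=[0.7040]  nu=[0.6650]  x^+=[2.2532]  P^+=[0.3239]
step 2: x^-=[2.3659]  P^-=[0.4371]  S=[0.8971]  K=[0.4872]  nu=[-2.3859]  x^+=[1.2034]  P^+=[0.2241]
step 3: x^-=[1.2636]  P^-=[0.3271]  S=[0.7871]  K=[0.4156]  nu=[2.2564]  x^+=[2.2013]  P^+=[0.1912]

innov = [2.2564]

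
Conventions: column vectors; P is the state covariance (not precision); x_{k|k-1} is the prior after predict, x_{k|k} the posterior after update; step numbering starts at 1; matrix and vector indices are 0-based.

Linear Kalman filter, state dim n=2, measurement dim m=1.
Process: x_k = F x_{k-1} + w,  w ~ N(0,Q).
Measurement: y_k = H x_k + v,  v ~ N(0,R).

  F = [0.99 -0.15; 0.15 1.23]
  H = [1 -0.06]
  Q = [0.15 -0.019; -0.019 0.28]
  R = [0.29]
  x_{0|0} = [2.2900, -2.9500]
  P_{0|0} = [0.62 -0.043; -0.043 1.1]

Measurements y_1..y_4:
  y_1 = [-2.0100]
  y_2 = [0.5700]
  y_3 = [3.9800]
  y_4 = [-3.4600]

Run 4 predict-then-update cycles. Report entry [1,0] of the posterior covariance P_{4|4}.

step 1: x^-=[2.7096, -3.2850]  P^-=[0.7952 -0.1813; -0.1813 1.9423]  S=[1.1139]  K=[0.7236; -0.2674]  nu=[-4.9167]  x^+=[-0.8482, -1.9705]  P^+=[0.2119 0.0342; 0.0342 1.8627]
step 2: x^-=[-0.5442, -2.5510]  P^-=[0.3894 -0.2903; -0.2903 3.1154]  S=[0.7255]  K=[0.5608; -0.6578]  nu=[0.9611]  x^+=[-0.0052, -3.1832]  P^+=[0.1613 -0.0227; -0.0227 2.8015]
step 3: x^-=[0.4724, -3.9161]  P^-=[0.3778 -0.5390; -0.5390 4.5137]  S=[0.7488]  K=[0.5478; -1.0816]  nu=[3.2727]  x^+=[2.2651, -7.4557]  P^+=[0.1531 -0.0954; -0.0954 3.6378]
step 4: x^-=[3.3608, -8.8308]  P^-=[0.4103 -0.7814; -0.7814 5.7518]  S=[0.8148]  K=[0.5611; -1.3827]  nu=[-7.3507]  x^+=[-0.7636, 1.3329]  P^+=[0.1538 -0.1493; -0.1493 4.1942]

P_post[1,0] = -0.1493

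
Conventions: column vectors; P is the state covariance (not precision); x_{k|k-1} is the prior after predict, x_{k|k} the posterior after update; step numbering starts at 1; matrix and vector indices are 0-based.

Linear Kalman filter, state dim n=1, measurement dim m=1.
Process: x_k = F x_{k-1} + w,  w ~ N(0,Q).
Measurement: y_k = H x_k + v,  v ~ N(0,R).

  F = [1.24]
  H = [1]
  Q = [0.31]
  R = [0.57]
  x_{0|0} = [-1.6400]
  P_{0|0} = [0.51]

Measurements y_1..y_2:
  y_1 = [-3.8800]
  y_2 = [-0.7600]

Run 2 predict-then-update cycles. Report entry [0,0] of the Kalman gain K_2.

step 1: x^-=[-2.0336]  P^-=[1.0942]  S=[1.6642]  K=[0.6575]  nu=[-1.8464]  x^+=[-3.2476]  P^+=[0.3748]
step 2: x^-=[-4.0270]  P^-=[0.8862]  S=[1.4562]  K=[0.6086]  nu=[3.2670]  x^+=[-2.0388]  P^+=[0.3469]

K[0,0] = 0.6086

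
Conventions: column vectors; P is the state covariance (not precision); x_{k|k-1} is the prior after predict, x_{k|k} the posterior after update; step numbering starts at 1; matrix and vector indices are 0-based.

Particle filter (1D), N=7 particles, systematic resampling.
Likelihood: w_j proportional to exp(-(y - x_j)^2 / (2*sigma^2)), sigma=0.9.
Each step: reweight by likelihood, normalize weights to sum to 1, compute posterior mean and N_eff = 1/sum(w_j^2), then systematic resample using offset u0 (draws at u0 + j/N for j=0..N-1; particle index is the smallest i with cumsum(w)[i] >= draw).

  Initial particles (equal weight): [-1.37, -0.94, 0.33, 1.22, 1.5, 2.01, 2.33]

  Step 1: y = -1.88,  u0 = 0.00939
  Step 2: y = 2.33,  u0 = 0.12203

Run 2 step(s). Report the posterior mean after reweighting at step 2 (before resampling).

step 1: w=[0.5739, 0.3906, 0.0331, 0.0018, 0.0006, 0.0001, 0.0000]  mean=-1.1393  Neff=2.0702  idx=[0, 0, 0, 0, 1, 1, 1]
step 2: w=[0.0433, 0.0433, 0.0433, 0.0433, 0.2756, 0.2756, 0.2756]  mean=-1.0145  Neff=4.2496  idx=[2, 4, 4, 5, 5, 6, 6]

post_mean = -1.0145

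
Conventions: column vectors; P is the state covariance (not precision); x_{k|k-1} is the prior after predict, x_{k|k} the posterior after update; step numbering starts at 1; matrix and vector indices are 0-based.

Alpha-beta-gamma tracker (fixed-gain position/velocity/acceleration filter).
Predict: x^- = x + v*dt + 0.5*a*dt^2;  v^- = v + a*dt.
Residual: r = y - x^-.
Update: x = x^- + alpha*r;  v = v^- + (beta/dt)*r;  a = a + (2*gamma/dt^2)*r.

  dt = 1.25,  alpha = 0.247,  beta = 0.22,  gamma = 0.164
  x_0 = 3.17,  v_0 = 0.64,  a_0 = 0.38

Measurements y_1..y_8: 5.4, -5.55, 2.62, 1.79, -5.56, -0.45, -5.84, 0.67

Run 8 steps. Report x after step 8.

step 1: x_pred=4.2669  r=1.1331  x^+=4.5468  v^+=1.3144  a^+=0.6179
step 2: x_pred=6.6725  r=-12.2225  x^+=3.6535  v^+=-0.0644  a^+=-1.9479
step 3: x_pred=2.0513  r=0.5687  x^+=2.1917  v^+=-2.3992  a^+=-1.8285
step 4: x_pred=-2.2357  r=4.0257  x^+=-1.2414  v^+=-3.9762  a^+=-0.9834
step 5: x_pred=-6.9800  r=1.4200  x^+=-6.6292  v^+=-4.9556  a^+=-0.6853
step 6: x_pred=-13.3592  r=12.9092  x^+=-10.1706  v^+=-3.5403  a^+=2.0246
step 7: x_pred=-13.0142  r=7.1742  x^+=-11.2422  v^+=0.2531  a^+=3.5306
step 8: x_pred=-8.1676  r=8.8376  x^+=-5.9847  v^+=6.2217  a^+=5.3858

x_post = -5.9847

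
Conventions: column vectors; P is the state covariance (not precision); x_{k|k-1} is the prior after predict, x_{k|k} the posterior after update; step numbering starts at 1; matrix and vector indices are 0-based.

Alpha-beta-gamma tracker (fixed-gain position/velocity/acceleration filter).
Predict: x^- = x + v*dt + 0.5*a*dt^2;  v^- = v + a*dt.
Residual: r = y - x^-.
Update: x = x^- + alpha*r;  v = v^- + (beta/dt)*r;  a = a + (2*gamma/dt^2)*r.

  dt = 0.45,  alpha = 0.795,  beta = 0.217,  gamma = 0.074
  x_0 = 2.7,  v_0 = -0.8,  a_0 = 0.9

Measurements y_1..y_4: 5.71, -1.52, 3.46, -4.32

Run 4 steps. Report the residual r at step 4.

resid = -7.0740

step 1: x_pred=2.4311  r=3.2789  x^+=5.0378  v^+=1.1861  a^+=3.2964
step 2: x_pred=5.9054  r=-7.4254  x^+=0.0022  v^+=-0.9111  a^+=-2.1305
step 3: x_pred=-0.6235  r=4.0835  x^+=2.6229  v^+=0.0993  a^+=0.8540
step 4: x_pred=2.7540  r=-7.0740  x^+=-2.8698  v^+=-2.9277  a^+=-4.3162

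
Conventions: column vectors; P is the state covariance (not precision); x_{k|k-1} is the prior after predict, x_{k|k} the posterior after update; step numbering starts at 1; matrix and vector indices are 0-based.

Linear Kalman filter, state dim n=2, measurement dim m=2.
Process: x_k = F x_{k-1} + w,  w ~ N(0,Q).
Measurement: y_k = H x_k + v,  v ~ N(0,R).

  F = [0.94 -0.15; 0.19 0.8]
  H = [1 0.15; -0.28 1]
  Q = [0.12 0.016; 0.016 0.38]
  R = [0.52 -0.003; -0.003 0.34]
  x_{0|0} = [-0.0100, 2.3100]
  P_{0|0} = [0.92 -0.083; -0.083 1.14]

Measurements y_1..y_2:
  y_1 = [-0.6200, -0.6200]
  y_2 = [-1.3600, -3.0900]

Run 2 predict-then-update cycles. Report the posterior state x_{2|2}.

x_post = [-0.5607, -2.1358]

step 1: x^-=[-0.3559, 1.8461]  P^-=[0.9820 -0.0165; -0.0165 1.1176]  S=[1.5222 -0.1262; -0.1262 1.5438]  K=[0.6321 -0.1372; 0.1606 0.7400]  nu=[-0.5410, -2.5658]  x^+=[-0.3460, -0.1395]  P^+=[0.3228 0.0419; 0.0419 0.2628]
step 2: x^-=[-0.3043, -0.1773]  P^-=[0.3994 0.0724; 0.0724 0.5726]  S=[0.9540 0.0404; 0.0404 0.9034]  K=[0.4327 -0.0630; 0.1403 0.6051]  nu=[-1.0291, -2.9979]  x^+=[-0.5607, -2.1358]  P^+=[0.2194 0.0387; 0.0387 0.2162]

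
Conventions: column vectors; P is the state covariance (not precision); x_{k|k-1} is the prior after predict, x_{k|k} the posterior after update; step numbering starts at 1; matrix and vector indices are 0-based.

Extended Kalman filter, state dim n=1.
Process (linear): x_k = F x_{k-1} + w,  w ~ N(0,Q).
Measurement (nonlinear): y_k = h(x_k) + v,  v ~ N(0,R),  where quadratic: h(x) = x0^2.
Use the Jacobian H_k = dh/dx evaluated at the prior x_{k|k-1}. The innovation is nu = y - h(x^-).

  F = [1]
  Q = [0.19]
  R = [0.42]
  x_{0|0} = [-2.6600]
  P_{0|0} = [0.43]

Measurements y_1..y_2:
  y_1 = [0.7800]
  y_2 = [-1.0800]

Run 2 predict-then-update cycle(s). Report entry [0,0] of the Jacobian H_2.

step 1: x^-=[-2.6600]  P^-=[0.6200]  H_jac=[-5.3200]  S=[17.9675]  K=[-0.1836]  nu=[-6.2956]  x^+=[-1.5043]  P^+=[0.0145]
step 2: x^-=[-1.5043]  P^-=[0.2045]  H_jac=[-3.0086]  S=[2.2710]  K=[-0.2709]  nu=[-3.3429]  x^+=[-0.5987]  P^+=[0.0378]

H_jac[0,0] = -3.0086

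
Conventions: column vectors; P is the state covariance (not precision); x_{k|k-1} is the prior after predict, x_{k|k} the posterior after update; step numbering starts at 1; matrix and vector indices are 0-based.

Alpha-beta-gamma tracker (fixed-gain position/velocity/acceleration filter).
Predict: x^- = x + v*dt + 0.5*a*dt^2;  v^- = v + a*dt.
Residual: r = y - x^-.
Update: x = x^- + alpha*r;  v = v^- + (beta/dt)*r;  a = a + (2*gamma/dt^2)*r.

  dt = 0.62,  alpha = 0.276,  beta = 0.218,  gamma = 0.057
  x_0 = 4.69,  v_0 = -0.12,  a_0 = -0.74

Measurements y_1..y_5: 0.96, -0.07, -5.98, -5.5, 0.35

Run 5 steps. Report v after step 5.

v_post = -5.8043

step 1: x_pred=4.4734  r=-3.5134  x^+=3.5037  v^+=-1.8141  a^+=-1.7819
step 2: x_pred=2.0364  r=-2.1064  x^+=1.4550  v^+=-3.6596  a^+=-2.4066
step 3: x_pred=-1.2765  r=-4.7035  x^+=-2.5746  v^+=-6.8055  a^+=-3.8016
step 4: x_pred=-7.5247  r=2.0247  x^+=-6.9659  v^+=-8.4506  a^+=-3.2011
step 5: x_pred=-12.8205  r=13.1705  x^+=-9.1855  v^+=-5.8043  a^+=0.7048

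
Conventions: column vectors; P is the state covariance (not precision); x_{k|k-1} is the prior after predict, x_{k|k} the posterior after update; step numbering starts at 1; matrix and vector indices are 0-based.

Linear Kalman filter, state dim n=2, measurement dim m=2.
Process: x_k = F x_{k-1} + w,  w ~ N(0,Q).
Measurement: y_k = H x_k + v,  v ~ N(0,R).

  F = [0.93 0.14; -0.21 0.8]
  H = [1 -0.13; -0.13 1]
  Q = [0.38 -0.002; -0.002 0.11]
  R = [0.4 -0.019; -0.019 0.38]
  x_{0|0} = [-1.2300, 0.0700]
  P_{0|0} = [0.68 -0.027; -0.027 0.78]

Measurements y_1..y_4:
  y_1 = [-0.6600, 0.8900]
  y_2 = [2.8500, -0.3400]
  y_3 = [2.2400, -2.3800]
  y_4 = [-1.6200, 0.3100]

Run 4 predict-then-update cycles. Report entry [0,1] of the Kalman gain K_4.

K[0,1] = -0.0237

step 1: x^-=[-1.1341, 0.3143]  P^-=[0.9764 -0.0667; -0.0667 0.6483]  S=[1.4047 -0.2981; -0.2981 1.0621]  K=[0.7045 0.0154; 0.0252 0.6256]  nu=[0.5150, 0.4283]  x^+=[-0.7647, 0.5952]  P^+=[0.2854 0.0296; 0.0296 0.2411]
step 2: x^-=[-0.6279, 0.6368]  P^-=[0.6392 -0.0096; -0.0096 0.2670]  S=[1.0462 -0.1466; -0.1466 0.6603]  K=[0.6115 -0.0047; 0.0150 0.4095]  nu=[3.5606, -1.0584]  x^+=[1.5545, 0.2568]  P^+=[0.2471 0.0187; 0.0187 0.1578]
step 3: x^-=[1.4816, -0.1210]  P^-=[0.6017 -0.0192; -0.0192 0.2156]  S=[1.0104 -0.1448; -0.1448 0.6107]  K=[0.5954 -0.0184; 0.0046 0.3582]  nu=[0.7427, -2.0664]  x^+=[1.9618, -0.8577]  P^+=[0.2402 0.0129; 0.0129 0.1377]
step 4: x^-=[1.7044, -1.0981]  P^-=[0.5938 -0.0243; -0.0243 0.2044]  S=[1.0036 -0.1474; -0.1474 0.6007]  K=[0.5913 -0.0237; 0.0001 0.3455]  nu=[-3.4671, 1.6297]  x^+=[-0.3846, -0.5355]  P^+=[0.2384 0.0107; 0.0107 0.1327]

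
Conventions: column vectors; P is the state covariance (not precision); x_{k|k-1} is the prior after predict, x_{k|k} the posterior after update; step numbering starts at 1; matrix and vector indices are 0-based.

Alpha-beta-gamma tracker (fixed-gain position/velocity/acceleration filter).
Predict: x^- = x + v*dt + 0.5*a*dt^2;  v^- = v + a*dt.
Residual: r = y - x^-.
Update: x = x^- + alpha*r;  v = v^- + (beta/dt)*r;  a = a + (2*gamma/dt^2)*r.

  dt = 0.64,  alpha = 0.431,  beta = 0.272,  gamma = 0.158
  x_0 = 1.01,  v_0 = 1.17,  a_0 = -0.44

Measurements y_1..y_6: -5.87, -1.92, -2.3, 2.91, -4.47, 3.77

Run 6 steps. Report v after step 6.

v_post = 10.2193

step 1: x_pred=1.6687  r=-7.5387  x^+=-1.5805  v^+=-2.3155  a^+=-6.2560
step 2: x_pred=-4.3437  r=2.4237  x^+=-3.2991  v^+=-5.2893  a^+=-4.3862
step 3: x_pred=-7.5825  r=5.2825  x^+=-5.3057  v^+=-5.8514  a^+=-0.3108
step 4: x_pred=-9.1143  r=12.0243  x^+=-3.9318  v^+=-0.9400  a^+=8.9658
step 5: x_pred=-2.6972  r=-1.7728  x^+=-3.4613  v^+=4.0447  a^+=7.5981
step 6: x_pred=0.6834  r=3.0866  x^+=2.0137  v^+=10.2193  a^+=9.9794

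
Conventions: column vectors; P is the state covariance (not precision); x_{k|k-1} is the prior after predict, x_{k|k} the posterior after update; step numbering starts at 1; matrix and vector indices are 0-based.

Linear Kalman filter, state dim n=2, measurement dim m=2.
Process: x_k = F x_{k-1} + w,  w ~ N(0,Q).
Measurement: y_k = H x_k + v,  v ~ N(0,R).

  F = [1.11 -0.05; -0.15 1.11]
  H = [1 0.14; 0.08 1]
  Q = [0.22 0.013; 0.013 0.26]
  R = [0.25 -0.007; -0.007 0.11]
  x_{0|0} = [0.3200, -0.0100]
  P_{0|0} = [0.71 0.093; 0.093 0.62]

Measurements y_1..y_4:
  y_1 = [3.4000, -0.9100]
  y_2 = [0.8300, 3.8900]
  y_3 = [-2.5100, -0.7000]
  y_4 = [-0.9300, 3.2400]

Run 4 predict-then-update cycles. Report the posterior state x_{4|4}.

step 1: x^-=[0.3557, -0.0591]  P^-=[1.0860 -0.0243; -0.0243 1.0089]  S=[1.3490 0.1965; 0.1965 1.1220]  K=[0.8152 -0.0870; -0.0452 0.9054]  nu=[3.0526, -0.8794]  x^+=[2.9208, -0.9934]  P^+=[0.2089 -0.0320; -0.0320 0.1025]
step 2: x^-=[3.2917, -1.5408]  P^-=[0.4812 -0.0671; -0.0671 0.4016]  S=[0.7203 0.0198; 0.0198 0.5039]  K=[0.6573 -0.0827; -0.0368 0.7877]  nu=[-2.2460, 5.1674]  x^+=[1.3881, 2.6125]  P^+=[0.1687 -0.0272; -0.0272 0.0891]
step 3: x^-=[1.4102, 2.6916]  P^-=[0.4311 -0.0537; -0.0537 0.3826]  S=[0.6736 0.0267; 0.0267 0.4868]  K=[0.6318 -0.0742; -0.0312 0.7789]  nu=[-4.2970, -3.5044]  x^+=[-1.0446, 0.0959]  P^+=[0.1621 -0.0256; -0.0256 0.0879]
step 4: x^-=[-1.1643, 0.2631]  P^-=[0.4227 -0.0505; -0.0505 0.3805]  S=[0.6660 0.0290; 0.0290 0.4851]  K=[0.6272 -0.0719; -0.0297 0.7778]  nu=[0.1975, 3.0700]  x^+=[-1.2613, 2.6451]  P^+=[0.1608 -0.0252; -0.0252 0.0878]

x_post = [-1.2613, 2.6451]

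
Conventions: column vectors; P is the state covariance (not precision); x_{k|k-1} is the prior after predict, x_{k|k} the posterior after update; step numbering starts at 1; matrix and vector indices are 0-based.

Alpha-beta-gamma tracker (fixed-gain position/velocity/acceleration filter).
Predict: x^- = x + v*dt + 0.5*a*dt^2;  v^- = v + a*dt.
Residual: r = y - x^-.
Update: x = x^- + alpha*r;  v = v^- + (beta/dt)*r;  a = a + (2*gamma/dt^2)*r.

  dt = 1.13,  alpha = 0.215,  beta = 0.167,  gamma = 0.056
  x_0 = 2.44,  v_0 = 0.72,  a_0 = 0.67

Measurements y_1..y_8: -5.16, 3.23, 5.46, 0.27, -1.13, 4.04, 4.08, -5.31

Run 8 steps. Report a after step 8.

a_post = -0.6757

step 1: x_pred=3.6814  r=-8.8414  x^+=1.7805  v^+=0.1705  a^+=-0.1055
step 2: x_pred=1.9057  r=1.3243  x^+=2.1904  v^+=0.2470  a^+=0.0107
step 3: x_pred=2.4763  r=2.9837  x^+=3.1178  v^+=0.7000  a^+=0.2724
step 4: x_pred=4.0826  r=-3.8126  x^+=3.2629  v^+=0.4443  a^+=-0.0621
step 5: x_pred=3.7253  r=-4.8553  x^+=2.6814  v^+=-0.3434  a^+=-0.4879
step 6: x_pred=1.9819  r=2.0581  x^+=2.4244  v^+=-0.5906  a^+=-0.3074
step 7: x_pred=1.5607  r=2.5193  x^+=2.1024  v^+=-0.5656  a^+=-0.0864
step 8: x_pred=1.4080  r=-6.7180  x^+=-0.0364  v^+=-1.6561  a^+=-0.6757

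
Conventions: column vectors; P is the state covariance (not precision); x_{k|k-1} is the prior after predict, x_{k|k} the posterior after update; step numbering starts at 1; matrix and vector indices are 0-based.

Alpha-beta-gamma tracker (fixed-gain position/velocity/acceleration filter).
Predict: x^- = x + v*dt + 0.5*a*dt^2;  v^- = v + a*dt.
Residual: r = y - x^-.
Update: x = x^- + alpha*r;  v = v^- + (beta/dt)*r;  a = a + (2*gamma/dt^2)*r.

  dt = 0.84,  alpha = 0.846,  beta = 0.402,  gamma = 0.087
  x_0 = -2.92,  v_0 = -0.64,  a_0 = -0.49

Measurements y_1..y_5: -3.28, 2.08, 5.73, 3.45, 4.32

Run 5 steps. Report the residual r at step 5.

step 1: x_pred=-3.6305  r=0.3505  x^+=-3.3340  v^+=-0.8839  a^+=-0.4036
step 2: x_pred=-4.2188  r=6.2988  x^+=1.1100  v^+=1.7916  a^+=1.1497
step 3: x_pred=3.0205  r=2.7095  x^+=5.3127  v^+=4.0540  a^+=1.8179
step 4: x_pred=9.3594  r=-5.9094  x^+=4.3601  v^+=2.7529  a^+=0.3606
step 5: x_pred=6.7997  r=-2.4797  x^+=4.7019  v^+=1.8691  a^+=-0.2509

resid = -2.4797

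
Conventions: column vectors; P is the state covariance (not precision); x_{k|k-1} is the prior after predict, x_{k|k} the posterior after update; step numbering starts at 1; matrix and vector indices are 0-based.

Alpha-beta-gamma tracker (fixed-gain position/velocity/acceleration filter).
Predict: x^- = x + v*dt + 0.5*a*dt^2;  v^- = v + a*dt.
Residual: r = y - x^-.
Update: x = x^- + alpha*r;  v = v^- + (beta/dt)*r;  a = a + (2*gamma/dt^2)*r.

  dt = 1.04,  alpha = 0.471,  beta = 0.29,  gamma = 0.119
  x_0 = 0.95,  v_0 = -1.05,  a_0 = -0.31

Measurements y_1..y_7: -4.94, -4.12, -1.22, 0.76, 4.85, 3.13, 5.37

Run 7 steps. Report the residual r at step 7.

resid = -10.4631

step 1: x_pred=-0.3096  r=-4.6304  x^+=-2.4905  v^+=-2.6636  a^+=-1.3289
step 2: x_pred=-5.9793  r=1.8593  x^+=-5.1036  v^+=-3.5271  a^+=-0.9198
step 3: x_pred=-9.2692  r=8.0492  x^+=-5.4780  v^+=-2.2392  a^+=0.8514
step 4: x_pred=-7.3463  r=8.1063  x^+=-3.5282  v^+=0.9067  a^+=2.6352
step 5: x_pred=-1.1602  r=6.0102  x^+=1.6706  v^+=5.3232  a^+=3.9577
step 6: x_pred=9.3471  r=-6.2171  x^+=6.4188  v^+=7.7056  a^+=2.5897
step 7: x_pred=15.8331  r=-10.4631  x^+=10.9050  v^+=7.4812  a^+=0.2873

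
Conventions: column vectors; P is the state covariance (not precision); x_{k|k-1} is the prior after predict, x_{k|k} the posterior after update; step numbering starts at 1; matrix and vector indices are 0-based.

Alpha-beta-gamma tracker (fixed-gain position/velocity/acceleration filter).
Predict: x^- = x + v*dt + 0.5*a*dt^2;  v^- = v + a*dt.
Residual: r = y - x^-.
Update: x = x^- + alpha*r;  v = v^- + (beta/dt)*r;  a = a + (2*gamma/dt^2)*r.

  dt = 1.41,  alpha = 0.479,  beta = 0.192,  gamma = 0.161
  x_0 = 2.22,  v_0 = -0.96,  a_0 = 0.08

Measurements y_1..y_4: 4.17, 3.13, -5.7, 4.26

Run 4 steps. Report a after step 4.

step 1: x_pred=0.9459  r=3.2241  x^+=2.4903  v^+=-0.4082  a^+=0.6022
step 2: x_pred=2.5133  r=0.6167  x^+=2.8087  v^+=0.5249  a^+=0.7021
step 3: x_pred=4.2467  r=-9.9467  x^+=-0.5178  v^+=0.1603  a^+=-0.9089
step 4: x_pred=-1.1952  r=5.4552  x^+=1.4178  v^+=-0.3784  a^+=-0.0254

a_post = -0.0254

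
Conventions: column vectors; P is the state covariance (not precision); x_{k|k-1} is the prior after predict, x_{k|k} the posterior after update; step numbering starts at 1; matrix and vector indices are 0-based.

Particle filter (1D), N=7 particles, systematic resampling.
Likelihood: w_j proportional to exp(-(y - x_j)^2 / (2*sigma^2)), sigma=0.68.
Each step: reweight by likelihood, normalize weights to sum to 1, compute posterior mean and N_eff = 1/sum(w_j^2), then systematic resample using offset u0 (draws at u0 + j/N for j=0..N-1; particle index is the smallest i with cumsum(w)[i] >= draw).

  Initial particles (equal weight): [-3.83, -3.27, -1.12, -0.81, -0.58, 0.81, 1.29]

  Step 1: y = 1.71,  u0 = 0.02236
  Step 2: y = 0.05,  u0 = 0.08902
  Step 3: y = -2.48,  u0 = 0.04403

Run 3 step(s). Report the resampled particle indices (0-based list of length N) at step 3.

step 1: w=[0.0000, 0.0000, 0.0001, 0.0008, 0.0028, 0.3339, 0.6624]  mean=1.1225  Neff=1.8174  idx=[5, 5, 5, 6, 6, 6, 6]
step 2: w=[0.2264, 0.2264, 0.2264, 0.0802, 0.0802, 0.0802, 0.0802]  mean=0.9640  Neff=5.5705  idx=[0, 1, 1, 2, 2, 4, 6]
step 3: w=[0.1980, 0.1980, 0.1980, 0.1980, 0.1980, 0.0051, 0.0051]  mean=0.8149  Neff=5.1017  idx=[0, 0, 1, 2, 3, 3, 4]

resampled_idx = [0, 0, 1, 2, 3, 3, 4]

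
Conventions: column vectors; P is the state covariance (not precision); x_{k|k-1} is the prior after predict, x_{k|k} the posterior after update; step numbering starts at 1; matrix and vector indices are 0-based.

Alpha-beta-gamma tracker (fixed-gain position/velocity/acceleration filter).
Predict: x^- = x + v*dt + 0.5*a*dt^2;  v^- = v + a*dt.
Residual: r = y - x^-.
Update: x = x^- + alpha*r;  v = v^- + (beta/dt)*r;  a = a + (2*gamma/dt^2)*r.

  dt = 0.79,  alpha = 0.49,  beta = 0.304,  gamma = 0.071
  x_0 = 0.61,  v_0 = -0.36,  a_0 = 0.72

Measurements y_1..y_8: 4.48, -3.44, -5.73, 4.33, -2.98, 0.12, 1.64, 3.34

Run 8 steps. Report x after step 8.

x_post = 2.6189

step 1: x_pred=0.5503  r=3.9297  x^+=2.4758  v^+=1.7210  a^+=1.6141
step 2: x_pred=4.3391  r=-7.7791  x^+=0.5273  v^+=0.0027  a^+=-0.1558
step 3: x_pred=0.4808  r=-6.2108  x^+=-2.5625  v^+=-2.5104  a^+=-1.5690
step 4: x_pred=-5.0353  r=9.3653  x^+=-0.4463  v^+=-0.1461  a^+=0.5619
step 5: x_pred=-0.3864  r=-2.5936  x^+=-1.6572  v^+=-0.7002  a^+=-0.0282
step 6: x_pred=-2.2192  r=2.3392  x^+=-1.0730  v^+=0.1776  a^+=0.5040
step 7: x_pred=-0.7754  r=2.4154  x^+=0.4081  v^+=1.5053  a^+=1.0536
step 8: x_pred=1.9261  r=1.4139  x^+=2.6189  v^+=2.8817  a^+=1.3753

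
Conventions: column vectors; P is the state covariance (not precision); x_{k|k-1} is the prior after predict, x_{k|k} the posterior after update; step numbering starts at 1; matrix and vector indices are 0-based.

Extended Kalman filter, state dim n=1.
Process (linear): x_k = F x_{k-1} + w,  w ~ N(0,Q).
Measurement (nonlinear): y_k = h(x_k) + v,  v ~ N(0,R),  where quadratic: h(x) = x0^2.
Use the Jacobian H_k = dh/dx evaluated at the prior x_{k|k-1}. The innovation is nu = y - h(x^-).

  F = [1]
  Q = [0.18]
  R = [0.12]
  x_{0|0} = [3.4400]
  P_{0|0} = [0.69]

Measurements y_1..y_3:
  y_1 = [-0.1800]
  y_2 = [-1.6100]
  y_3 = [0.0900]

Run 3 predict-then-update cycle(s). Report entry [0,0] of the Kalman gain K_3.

K[0,0] = 0.6246

step 1: x^-=[3.4400]  P^-=[0.8700]  H_jac=[6.8800]  S=[41.3009]  K=[0.1449]  nu=[-12.0136]  x^+=[1.6989]  P^+=[0.0025]
step 2: x^-=[1.6989]  P^-=[0.1825]  H_jac=[3.3978]  S=[2.2273]  K=[0.2785]  nu=[-4.4963]  x^+=[0.4469]  P^+=[0.0098]
step 3: x^-=[0.4469]  P^-=[0.1898]  H_jac=[0.8938]  S=[0.2717]  K=[0.6246]  nu=[-0.1097]  x^+=[0.3784]  P^+=[0.0839]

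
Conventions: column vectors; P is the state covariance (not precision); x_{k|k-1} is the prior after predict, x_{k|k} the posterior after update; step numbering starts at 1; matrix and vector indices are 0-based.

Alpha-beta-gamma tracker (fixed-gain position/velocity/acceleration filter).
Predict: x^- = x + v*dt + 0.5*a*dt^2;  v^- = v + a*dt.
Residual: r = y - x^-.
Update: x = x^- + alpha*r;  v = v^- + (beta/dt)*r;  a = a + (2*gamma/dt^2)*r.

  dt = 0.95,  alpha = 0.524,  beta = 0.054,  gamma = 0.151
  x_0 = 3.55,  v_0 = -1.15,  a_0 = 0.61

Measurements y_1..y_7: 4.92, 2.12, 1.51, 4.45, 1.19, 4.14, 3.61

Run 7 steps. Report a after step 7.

a_post = -0.8878

step 1: x_pred=2.7328  r=2.1872  x^+=3.8789  v^+=-0.4462  a^+=1.3419
step 2: x_pred=4.0605  r=-1.9405  x^+=3.0437  v^+=0.7183  a^+=0.6925
step 3: x_pred=4.0386  r=-2.5286  x^+=2.7136  v^+=1.2325  a^+=-0.1536
step 4: x_pred=3.8152  r=0.6348  x^+=4.1478  v^+=1.1227  a^+=0.0588
step 5: x_pred=5.2409  r=-4.0509  x^+=3.1182  v^+=0.9483  a^+=-1.2967
step 6: x_pred=3.4340  r=0.7060  x^+=3.8039  v^+=-0.2435  a^+=-1.0605
step 7: x_pred=3.0941  r=0.5159  x^+=3.3644  v^+=-1.2216  a^+=-0.8878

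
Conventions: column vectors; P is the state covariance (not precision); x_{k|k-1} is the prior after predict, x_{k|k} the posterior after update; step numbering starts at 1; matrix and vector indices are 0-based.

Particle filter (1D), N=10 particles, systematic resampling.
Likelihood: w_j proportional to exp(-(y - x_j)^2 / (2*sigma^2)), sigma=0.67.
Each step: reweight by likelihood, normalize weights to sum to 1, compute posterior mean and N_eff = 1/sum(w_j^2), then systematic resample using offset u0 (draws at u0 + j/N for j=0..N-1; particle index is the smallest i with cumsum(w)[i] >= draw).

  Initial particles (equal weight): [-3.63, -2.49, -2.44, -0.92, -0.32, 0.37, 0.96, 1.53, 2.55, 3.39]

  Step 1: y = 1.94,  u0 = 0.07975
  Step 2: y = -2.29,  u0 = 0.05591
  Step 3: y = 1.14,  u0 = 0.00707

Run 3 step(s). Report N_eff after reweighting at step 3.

step 1: w=[0.0000, 0.0000, 0.0000, 0.0001, 0.0017, 0.0322, 0.1718, 0.4153, 0.3309, 0.0481]  mean=1.8185  Neff=3.1767  idx=[6, 6, 7, 7, 7, 7, 8, 8, 8, 9]
step 2: w=[0.4890, 0.4890, 0.0055, 0.0055, 0.0055, 0.0055, 0.0000, 0.0000, 0.0000, 0.0000]  mean=0.9725  Neff=2.0904  idx=[0, 0, 0, 0, 0, 1, 1, 1, 1, 1]
step 3: w=[0.1000, 0.1000, 0.1000, 0.1000, 0.1000, 0.1000, 0.1000, 0.1000, 0.1000, 0.1000]  mean=0.9600  Neff=10.0000  idx=[0, 1, 2, 3, 4, 5, 6, 7, 8, 9]

N_eff = 10.0000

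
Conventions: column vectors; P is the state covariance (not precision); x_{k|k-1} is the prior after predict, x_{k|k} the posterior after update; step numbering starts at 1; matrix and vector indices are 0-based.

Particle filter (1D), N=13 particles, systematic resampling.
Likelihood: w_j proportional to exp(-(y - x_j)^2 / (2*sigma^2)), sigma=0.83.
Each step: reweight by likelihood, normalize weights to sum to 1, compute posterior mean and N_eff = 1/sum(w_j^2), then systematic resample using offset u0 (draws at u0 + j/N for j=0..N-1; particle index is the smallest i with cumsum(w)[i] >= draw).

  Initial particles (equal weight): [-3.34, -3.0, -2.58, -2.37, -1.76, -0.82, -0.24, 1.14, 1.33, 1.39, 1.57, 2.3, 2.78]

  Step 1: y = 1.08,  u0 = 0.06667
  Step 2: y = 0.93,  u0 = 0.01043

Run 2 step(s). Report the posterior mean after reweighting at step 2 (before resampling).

post_mean = 1.3032

step 1: w=[0.0000, 0.0000, 0.0000, 0.0000, 0.0006, 0.0160, 0.0621, 0.2194, 0.2102, 0.2051, 0.1848, 0.0747, 0.0270]  mean=1.3225  Neff=5.5877  idx=[6, 7, 7, 7, 8, 8, 9, 9, 9, 10, 10, 11, 12]
step 2: w=[0.0392, 0.1024, 0.1024, 0.1024, 0.0942, 0.0942, 0.0907, 0.0907, 0.0907, 0.0786, 0.0786, 0.0271, 0.0088]  mean=1.3032  Neff=11.2874  idx=[0, 1, 2, 2, 3, 4, 5, 6, 7, 7, 8, 9, 10]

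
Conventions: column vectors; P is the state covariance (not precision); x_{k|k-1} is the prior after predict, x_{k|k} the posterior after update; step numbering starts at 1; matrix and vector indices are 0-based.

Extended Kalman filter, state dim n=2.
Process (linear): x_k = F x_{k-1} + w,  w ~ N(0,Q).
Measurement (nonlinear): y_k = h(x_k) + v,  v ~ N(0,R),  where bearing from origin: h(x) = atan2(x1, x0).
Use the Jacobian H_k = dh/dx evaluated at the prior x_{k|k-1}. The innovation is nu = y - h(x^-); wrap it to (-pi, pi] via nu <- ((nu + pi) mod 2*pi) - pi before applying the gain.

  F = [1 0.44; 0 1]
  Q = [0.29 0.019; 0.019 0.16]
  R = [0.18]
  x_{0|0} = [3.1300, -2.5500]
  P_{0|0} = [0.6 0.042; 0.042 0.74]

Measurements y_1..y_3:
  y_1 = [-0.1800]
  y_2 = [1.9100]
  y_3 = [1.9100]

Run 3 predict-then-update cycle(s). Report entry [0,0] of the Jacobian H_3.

H_jac[0,0] = -0.0150

step 1: x^-=[2.0080, -2.5500]  P^-=[1.0702 0.3866; 0.3866 0.9000]  H_jac=[0.2421 0.1906]  S=[0.3111]  K=[1.0697; 0.8523]  nu=[0.7238]  x^+=[2.7822, -1.9332]  P^+=[0.7143 0.1030; 0.1030 0.6740]
step 2: x^-=[1.9316, -1.9332]  P^-=[1.2254 0.4186; 0.4186 0.8340]  H_jac=[0.2589 0.2586]  S=[0.3740]  K=[1.1378; 0.8666]  nu=[2.6958]  x^+=[4.9988, 0.4030]  P^+=[0.7413 0.0499; 0.0499 0.5532]
step 3: x^-=[5.1761, 0.4030]  P^-=[1.1823 0.3123; 0.3123 0.7132]  H_jac=[-0.0150 0.1920]  S=[0.2048]  K=[0.2065; 0.6460]  nu=[1.8323]  x^+=[5.5545, 1.5867]  P^+=[1.1736 0.2850; 0.2850 0.6277]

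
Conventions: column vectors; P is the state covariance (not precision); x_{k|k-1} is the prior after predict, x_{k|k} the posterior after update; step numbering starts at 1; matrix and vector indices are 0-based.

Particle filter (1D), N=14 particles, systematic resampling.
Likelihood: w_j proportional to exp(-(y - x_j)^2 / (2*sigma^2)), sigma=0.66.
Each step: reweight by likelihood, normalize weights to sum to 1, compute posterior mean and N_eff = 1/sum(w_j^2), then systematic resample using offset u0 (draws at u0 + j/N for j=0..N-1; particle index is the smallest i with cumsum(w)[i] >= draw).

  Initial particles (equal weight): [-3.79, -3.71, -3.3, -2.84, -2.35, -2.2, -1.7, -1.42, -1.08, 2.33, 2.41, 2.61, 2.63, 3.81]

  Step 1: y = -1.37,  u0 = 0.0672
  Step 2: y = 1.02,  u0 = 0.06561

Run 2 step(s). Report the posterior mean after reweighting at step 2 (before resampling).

post_mean = -1.1416

step 1: w=[0.0003, 0.0005, 0.0038, 0.0228, 0.0904, 0.1234, 0.2402, 0.2714, 0.2471, 0.0000, 0.0000, 0.0000, 0.0000, 0.0000]  mean=-1.6250  Neff=4.6214  idx=[4, 5, 5, 6, 6, 6, 7, 7, 7, 7, 8, 8, 8, 8]
step 2: w=[0.0001, 0.0002, 0.0002, 0.0068, 0.0068, 0.0068, 0.0356, 0.0356, 0.0356, 0.0356, 0.2092, 0.2092, 0.2092, 0.2092]  mean=-1.1416  Neff=5.5467  idx=[7, 9, 10, 10, 10, 11, 11, 11, 12, 12, 12, 13, 13, 13]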